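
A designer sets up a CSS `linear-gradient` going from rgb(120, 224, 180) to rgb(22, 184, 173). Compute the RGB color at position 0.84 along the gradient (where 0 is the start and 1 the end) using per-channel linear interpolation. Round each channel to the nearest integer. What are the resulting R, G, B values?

(38, 190, 174)

R = 120 + 0.84 × (22 − 120) = 120 + 0.84 × -98 = 37.68 → 38
G = 224 + 0.84 × (184 − 224) = 224 + 0.84 × -40 = 190.4 → 190
B = 180 + 0.84 × (173 − 180) = 180 + 0.84 × -7 = 174.12 → 174
So the blended color is (38, 190, 174), about #26beae.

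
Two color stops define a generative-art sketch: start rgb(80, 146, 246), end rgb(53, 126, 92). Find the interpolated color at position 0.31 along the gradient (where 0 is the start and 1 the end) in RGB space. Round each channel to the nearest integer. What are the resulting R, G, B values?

(72, 140, 198)

R = 80 + 0.31 × (53 − 80) = 80 + 0.31 × -27 = 71.63 → 72
G = 146 + 0.31 × (126 − 146) = 146 + 0.31 × -20 = 139.8 → 140
B = 246 + 0.31 × (92 − 246) = 246 + 0.31 × -154 = 198.26 → 198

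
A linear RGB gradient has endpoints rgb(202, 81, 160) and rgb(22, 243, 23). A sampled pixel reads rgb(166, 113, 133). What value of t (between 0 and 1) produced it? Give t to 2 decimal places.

Invert the lerp on the R channel (largest span, 180): t = (166 − 202) / (22 − 202) = -36/-180 = 0.2.
Check on G: (113 − 81)/(243 − 81) = 0.1975 ✓

0.20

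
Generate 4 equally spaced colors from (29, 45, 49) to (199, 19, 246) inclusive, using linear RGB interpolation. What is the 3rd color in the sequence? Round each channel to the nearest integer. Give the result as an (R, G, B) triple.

(142, 28, 180)

With 4 swatches and endpoints inclusive, swatch 3 sits at t = (3 − 1)/(4 − 1) = 2/3 ≈ 0.6667.
R = 29 + 0.6667 × (199 − 29) = 142.339 → 142
G = 45 + 0.6667 × (19 − 45) = 27.666 → 28
B = 49 + 0.6667 × (246 − 49) = 180.34 → 180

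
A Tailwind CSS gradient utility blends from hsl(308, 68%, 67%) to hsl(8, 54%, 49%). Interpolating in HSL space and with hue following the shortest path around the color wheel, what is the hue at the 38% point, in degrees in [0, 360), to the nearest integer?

331

Hue: 8 − 308 = -300°, but |-300| > 180 so the shorter arc goes the other way: Δh = -300 + 360 = 60°.
H = 308 + 0.38 × (60) = 330.8 → 331°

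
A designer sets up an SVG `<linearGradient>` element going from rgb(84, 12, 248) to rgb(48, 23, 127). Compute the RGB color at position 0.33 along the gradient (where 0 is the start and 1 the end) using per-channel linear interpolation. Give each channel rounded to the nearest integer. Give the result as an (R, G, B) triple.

R = 84 + 0.33 × (48 − 84) = 84 + 0.33 × -36 = 72.12 → 72
G = 12 + 0.33 × (23 − 12) = 12 + 0.33 × 11 = 15.63 → 16
B = 248 + 0.33 × (127 − 248) = 248 + 0.33 × -121 = 208.07 → 208

(72, 16, 208)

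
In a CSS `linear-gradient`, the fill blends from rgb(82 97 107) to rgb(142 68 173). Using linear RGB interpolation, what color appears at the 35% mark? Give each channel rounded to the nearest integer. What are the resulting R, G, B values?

(103, 87, 130)

35% corresponds to t = 0.35.
R = 82 + 0.35 × (142 − 82) = 82 + 0.35 × 60 = 103 → 103
G = 97 + 0.35 × (68 − 97) = 97 + 0.35 × -29 = 86.85 → 87
B = 107 + 0.35 × (173 − 107) = 107 + 0.35 × 66 = 130.1 → 130
So the blended color is (103, 87, 130), about #675782.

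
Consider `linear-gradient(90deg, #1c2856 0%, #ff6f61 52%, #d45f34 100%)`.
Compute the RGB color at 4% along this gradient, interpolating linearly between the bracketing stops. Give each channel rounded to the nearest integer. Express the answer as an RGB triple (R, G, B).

(45, 45, 87)

4% lies between the 0% and 52% stops, so the local fraction is t = (4 − 0)/(52 − 0) = 4/52 ≈ 0.0769.
#1c2856 → (28, 40, 86); #ff6f61 → (255, 111, 97).
R = 28 + 0.0769 × (255 − 28) = 45.456 → 45
G = 40 + 0.0769 × (111 − 40) = 45.46 → 45
B = 86 + 0.0769 × (97 − 86) = 86.846 → 87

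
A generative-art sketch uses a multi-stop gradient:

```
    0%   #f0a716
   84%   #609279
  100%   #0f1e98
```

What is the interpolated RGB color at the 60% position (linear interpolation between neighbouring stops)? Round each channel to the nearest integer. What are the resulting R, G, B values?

(137, 152, 93)

60% lies between the 0% and 84% stops, so the local fraction is t = (60 − 0)/(84 − 0) = 60/84 ≈ 0.7143.
#f0a716 → (240, 167, 22); #609279 → (96, 146, 121).
R = 240 + 0.7143 × (96 − 240) = 137.141 → 137
G = 167 + 0.7143 × (146 − 167) = 152 → 152
B = 22 + 0.7143 × (121 − 22) = 92.716 → 93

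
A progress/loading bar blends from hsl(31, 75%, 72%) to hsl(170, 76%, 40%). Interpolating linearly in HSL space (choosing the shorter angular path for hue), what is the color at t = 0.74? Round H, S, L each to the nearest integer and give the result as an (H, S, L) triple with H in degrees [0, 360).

Hue arc: Δh = 170 − 31 = 139° (|Δh| ≤ 180, already the shorter path).
H = 31 + 0.74 × (139) = 133.86 → 134°
S = 75 + 0.74 × (76 − 75) = 75.74 → 76%
L = 72 + 0.74 × (40 − 72) = 48.32 → 48%

(134, 76, 48)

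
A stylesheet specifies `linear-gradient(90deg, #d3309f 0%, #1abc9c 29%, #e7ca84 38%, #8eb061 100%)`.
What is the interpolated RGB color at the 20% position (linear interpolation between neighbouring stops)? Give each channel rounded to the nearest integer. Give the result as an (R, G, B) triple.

(83, 145, 157)

20% lies between the 0% and 29% stops, so the local fraction is t = (20 − 0)/(29 − 0) = 20/29 ≈ 0.6897.
#d3309f → (211, 48, 159); #1abc9c → (26, 188, 156).
R = 211 + 0.6897 × (26 − 211) = 83.406 → 83
G = 48 + 0.6897 × (188 − 48) = 144.558 → 145
B = 159 + 0.6897 × (156 − 159) = 156.931 → 157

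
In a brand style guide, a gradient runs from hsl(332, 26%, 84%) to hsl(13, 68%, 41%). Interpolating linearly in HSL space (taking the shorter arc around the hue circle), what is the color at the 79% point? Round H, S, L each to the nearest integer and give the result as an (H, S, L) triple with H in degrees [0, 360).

Hue: 13 − 332 = -319°, but |-319| > 180 so the shorter arc goes the other way: Δh = -319 + 360 = 41°.
H = 332 + 0.79 × (41) = 364.39 → 364 → 364 mod 360 = 4°
S = 26 + 0.79 × (68 − 26) = 59.18 → 59%
L = 84 + 0.79 × (41 − 84) = 50.03 → 50%

(4, 59, 50)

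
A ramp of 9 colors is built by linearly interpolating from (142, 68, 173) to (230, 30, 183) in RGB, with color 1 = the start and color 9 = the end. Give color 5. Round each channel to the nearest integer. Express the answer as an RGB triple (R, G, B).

(186, 49, 178)

With 9 swatches and endpoints inclusive, swatch 5 sits at t = (5 − 1)/(9 − 1) = 4/8 ≈ 0.5.
R = 142 + 0.5 × (230 − 142) = 186 → 186
G = 68 + 0.5 × (30 − 68) = 49 → 49
B = 173 + 0.5 × (183 − 173) = 178 → 178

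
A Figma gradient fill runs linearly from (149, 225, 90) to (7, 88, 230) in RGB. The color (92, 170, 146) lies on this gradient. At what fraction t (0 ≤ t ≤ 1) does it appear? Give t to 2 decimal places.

Invert the lerp on the R channel (largest span, 142): t = (92 − 149) / (7 − 149) = -57/-142 = 0.40141.
Check on G: (170 − 225)/(88 − 225) = 0.4015 ✓

0.40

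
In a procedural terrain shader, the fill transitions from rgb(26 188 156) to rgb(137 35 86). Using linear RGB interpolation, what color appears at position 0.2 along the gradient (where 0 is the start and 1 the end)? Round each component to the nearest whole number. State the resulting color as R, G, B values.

R = 26 + 0.2 × (137 − 26) = 26 + 0.2 × 111 = 48.2 → 48
G = 188 + 0.2 × (35 − 188) = 188 + 0.2 × -153 = 157.4 → 157
B = 156 + 0.2 × (86 − 156) = 156 + 0.2 × -70 = 142 → 142

(48, 157, 142)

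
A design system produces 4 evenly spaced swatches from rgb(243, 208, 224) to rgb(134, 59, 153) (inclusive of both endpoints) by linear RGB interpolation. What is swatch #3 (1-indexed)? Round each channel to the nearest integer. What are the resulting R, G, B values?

(170, 109, 177)

With 4 swatches and endpoints inclusive, swatch 3 sits at t = (3 − 1)/(4 − 1) = 2/3 ≈ 0.6667.
R = 243 + 0.6667 × (134 − 243) = 170.33 → 170
G = 208 + 0.6667 × (59 − 208) = 108.662 → 109
B = 224 + 0.6667 × (153 − 224) = 176.664 → 177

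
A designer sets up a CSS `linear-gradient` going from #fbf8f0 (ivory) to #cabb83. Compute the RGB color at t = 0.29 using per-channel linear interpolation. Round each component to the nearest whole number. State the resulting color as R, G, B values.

#fbf8f0 → (251, 248, 240); #cabb83 → (202, 187, 131).
R = 251 + 0.29 × (202 − 251) = 251 + 0.29 × -49 = 236.79 → 237
G = 248 + 0.29 × (187 − 248) = 248 + 0.29 × -61 = 230.31 → 230
B = 240 + 0.29 × (131 − 240) = 240 + 0.29 × -109 = 208.39 → 208

(237, 230, 208)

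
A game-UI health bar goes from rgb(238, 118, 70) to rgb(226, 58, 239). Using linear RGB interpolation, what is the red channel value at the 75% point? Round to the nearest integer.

R = 238 + 0.75 × (226 − 238) = 229 → 229

229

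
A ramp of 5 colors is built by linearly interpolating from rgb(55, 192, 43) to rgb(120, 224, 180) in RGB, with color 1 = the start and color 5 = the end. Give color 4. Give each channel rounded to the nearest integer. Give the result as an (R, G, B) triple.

With 5 swatches and endpoints inclusive, swatch 4 sits at t = (4 − 1)/(5 − 1) = 3/4 ≈ 0.75.
R = 55 + 0.75 × (120 − 55) = 103.75 → 104
G = 192 + 0.75 × (224 − 192) = 216 → 216
B = 43 + 0.75 × (180 − 43) = 145.75 → 146

(104, 216, 146)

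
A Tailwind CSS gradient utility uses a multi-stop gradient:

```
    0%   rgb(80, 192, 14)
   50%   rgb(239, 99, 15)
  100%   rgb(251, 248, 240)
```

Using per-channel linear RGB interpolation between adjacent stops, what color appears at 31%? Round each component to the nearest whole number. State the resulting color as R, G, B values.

(179, 134, 15)

31% lies between the 0% and 50% stops, so the local fraction is t = (31 − 0)/(50 − 0) = 31/50 ≈ 0.62.
R = 80 + 0.62 × (239 − 80) = 178.58 → 179
G = 192 + 0.62 × (99 − 192) = 134.34 → 134
B = 14 + 0.62 × (15 − 14) = 14.62 → 15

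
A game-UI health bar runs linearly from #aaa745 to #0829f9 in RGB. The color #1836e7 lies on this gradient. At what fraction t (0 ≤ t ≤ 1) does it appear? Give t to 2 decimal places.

0.90

Invert the lerp on the B channel (largest span, 180): t = (231 − 69) / (249 − 69) = 162/180 = 0.9.
Check on R: (24 − 170)/(8 − 170) = 0.9012 ✓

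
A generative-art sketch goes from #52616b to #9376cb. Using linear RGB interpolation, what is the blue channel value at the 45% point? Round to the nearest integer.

B₁ = 107 (from #52616b), B₂ = 203 (from #9376cb).
B = 107 + 0.45 × (203 − 107) = 150.2 → 150

150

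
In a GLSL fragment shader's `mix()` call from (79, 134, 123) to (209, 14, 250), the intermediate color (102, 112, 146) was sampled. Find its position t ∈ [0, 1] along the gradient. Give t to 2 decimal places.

Invert the lerp on the R channel (largest span, 130): t = (102 − 79) / (209 − 79) = 23/130 = 0.17692.
Check on G: (112 − 134)/(14 − 134) = 0.1833 ✓

0.18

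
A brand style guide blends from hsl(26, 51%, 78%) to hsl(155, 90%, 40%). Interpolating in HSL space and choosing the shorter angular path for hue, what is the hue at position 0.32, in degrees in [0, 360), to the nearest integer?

67

Hue arc: Δh = 155 − 26 = 129° (|Δh| ≤ 180, already the shorter path).
H = 26 + 0.32 × (129) = 67.28 → 67°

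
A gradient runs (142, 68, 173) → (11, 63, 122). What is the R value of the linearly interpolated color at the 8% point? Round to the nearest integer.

R = 142 + 0.08 × (11 − 142) = 131.52 → 132

132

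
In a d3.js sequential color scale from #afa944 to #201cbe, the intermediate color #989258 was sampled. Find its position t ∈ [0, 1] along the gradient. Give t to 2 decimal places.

Invert the lerp on the R channel (largest span, 143): t = (152 − 175) / (32 − 175) = -23/-143 = 0.16084.
Check on G: (146 − 169)/(28 − 169) = 0.1631 ✓

0.16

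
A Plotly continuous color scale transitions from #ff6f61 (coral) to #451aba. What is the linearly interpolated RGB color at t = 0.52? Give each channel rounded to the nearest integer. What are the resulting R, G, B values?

#ff6f61 → (255, 111, 97); #451aba → (69, 26, 186).
R = 255 + 0.52 × (69 − 255) = 255 + 0.52 × -186 = 158.28 → 158
G = 111 + 0.52 × (26 − 111) = 111 + 0.52 × -85 = 66.8 → 67
B = 97 + 0.52 × (186 − 97) = 97 + 0.52 × 89 = 143.28 → 143
So the blended color is (158, 67, 143), about #9e438f.

(158, 67, 143)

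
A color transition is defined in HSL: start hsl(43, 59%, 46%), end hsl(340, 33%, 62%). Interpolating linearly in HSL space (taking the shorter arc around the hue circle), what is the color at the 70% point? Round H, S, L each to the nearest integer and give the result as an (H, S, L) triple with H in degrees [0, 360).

Hue: 340 − 43 = 297°, but |297| > 180 so the shorter arc goes the other way: Δh = 297 − 360 = -63°.
H = 43 + 0.7 × (-63) = -1.1 → -1 → -1 mod 360 = 359°
S = 59 + 0.7 × (33 − 59) = 40.8 → 41%
L = 46 + 0.7 × (62 − 46) = 57.2 → 57%

(359, 41, 57)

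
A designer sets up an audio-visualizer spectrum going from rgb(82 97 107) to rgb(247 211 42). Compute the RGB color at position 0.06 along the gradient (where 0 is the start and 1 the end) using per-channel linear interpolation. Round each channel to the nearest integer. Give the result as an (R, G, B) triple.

R = 82 + 0.06 × (247 − 82) = 82 + 0.06 × 165 = 91.9 → 92
G = 97 + 0.06 × (211 − 97) = 97 + 0.06 × 114 = 103.84 → 104
B = 107 + 0.06 × (42 − 107) = 107 + 0.06 × -65 = 103.1 → 103

(92, 104, 103)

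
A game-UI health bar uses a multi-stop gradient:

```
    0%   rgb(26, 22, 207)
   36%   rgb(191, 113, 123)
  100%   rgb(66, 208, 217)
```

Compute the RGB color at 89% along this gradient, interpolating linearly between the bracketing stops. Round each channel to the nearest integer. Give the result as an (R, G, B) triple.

(87, 192, 201)

89% lies between the 36% and 100% stops, so the local fraction is t = (89 − 36)/(100 − 36) = 53/64 ≈ 0.8281.
R = 191 + 0.8281 × (66 − 191) = 87.488 → 87
G = 113 + 0.8281 × (208 − 113) = 191.669 → 192
B = 123 + 0.8281 × (217 − 123) = 200.841 → 201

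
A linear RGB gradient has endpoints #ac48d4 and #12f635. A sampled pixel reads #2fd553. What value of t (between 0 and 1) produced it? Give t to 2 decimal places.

Invert the lerp on the G channel (largest span, 174): t = (213 − 72) / (246 − 72) = 141/174 = 0.81034.
Check on R: (47 − 172)/(18 − 172) = 0.8117 ✓

0.81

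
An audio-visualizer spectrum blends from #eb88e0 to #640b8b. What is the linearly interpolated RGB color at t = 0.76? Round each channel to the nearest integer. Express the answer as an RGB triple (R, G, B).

#eb88e0 → (235, 136, 224); #640b8b → (100, 11, 139).
R = 235 + 0.76 × (100 − 235) = 235 + 0.76 × -135 = 132.4 → 132
G = 136 + 0.76 × (11 − 136) = 136 + 0.76 × -125 = 41 → 41
B = 224 + 0.76 × (139 − 224) = 224 + 0.76 × -85 = 159.4 → 159

(132, 41, 159)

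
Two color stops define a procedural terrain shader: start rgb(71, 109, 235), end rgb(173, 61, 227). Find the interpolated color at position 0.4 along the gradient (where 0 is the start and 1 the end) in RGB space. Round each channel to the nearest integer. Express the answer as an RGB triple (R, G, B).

(112, 90, 232)

R = 71 + 0.4 × (173 − 71) = 71 + 0.4 × 102 = 111.8 → 112
G = 109 + 0.4 × (61 − 109) = 109 + 0.4 × -48 = 89.8 → 90
B = 235 + 0.4 × (227 − 235) = 235 + 0.4 × -8 = 231.8 → 232
So the blended color is (112, 90, 232), about #705ae8.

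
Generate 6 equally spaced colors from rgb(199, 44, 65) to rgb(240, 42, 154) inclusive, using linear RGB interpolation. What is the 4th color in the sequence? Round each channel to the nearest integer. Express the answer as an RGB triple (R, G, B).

(224, 43, 118)

With 6 swatches and endpoints inclusive, swatch 4 sits at t = (4 − 1)/(6 − 1) = 3/5 ≈ 0.6.
R = 199 + 0.6 × (240 − 199) = 223.6 → 224
G = 44 + 0.6 × (42 − 44) = 42.8 → 43
B = 65 + 0.6 × (154 − 65) = 118.4 → 118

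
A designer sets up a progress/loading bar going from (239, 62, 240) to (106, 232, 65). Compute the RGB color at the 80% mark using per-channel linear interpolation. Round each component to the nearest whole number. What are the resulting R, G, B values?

(133, 198, 100)

80% corresponds to t = 0.8.
R = 239 + 0.8 × (106 − 239) = 239 + 0.8 × -133 = 132.6 → 133
G = 62 + 0.8 × (232 − 62) = 62 + 0.8 × 170 = 198 → 198
B = 240 + 0.8 × (65 − 240) = 240 + 0.8 × -175 = 100 → 100
So the blended color is (133, 198, 100), about #85c664.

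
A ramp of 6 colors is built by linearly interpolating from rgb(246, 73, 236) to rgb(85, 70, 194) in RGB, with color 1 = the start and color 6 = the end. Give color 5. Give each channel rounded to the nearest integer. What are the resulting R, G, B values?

With 6 swatches and endpoints inclusive, swatch 5 sits at t = (5 − 1)/(6 − 1) = 4/5 ≈ 0.8.
R = 246 + 0.8 × (85 − 246) = 117.2 → 117
G = 73 + 0.8 × (70 − 73) = 70.6 → 71
B = 236 + 0.8 × (194 − 236) = 202.4 → 202

(117, 71, 202)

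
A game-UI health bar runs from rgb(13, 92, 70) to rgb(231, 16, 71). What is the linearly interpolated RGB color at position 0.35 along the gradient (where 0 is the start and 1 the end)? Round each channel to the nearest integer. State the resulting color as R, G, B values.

R = 13 + 0.35 × (231 − 13) = 13 + 0.35 × 218 = 89.3 → 89
G = 92 + 0.35 × (16 − 92) = 92 + 0.35 × -76 = 65.4 → 65
B = 70 + 0.35 × (71 − 70) = 70 + 0.35 × 1 = 70.35 → 70

(89, 65, 70)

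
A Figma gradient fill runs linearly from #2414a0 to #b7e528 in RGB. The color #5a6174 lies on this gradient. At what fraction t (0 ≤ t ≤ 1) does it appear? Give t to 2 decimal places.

0.37

Invert the lerp on the G channel (largest span, 209): t = (97 − 20) / (229 − 20) = 77/209 = 0.36842.
Check on R: (90 − 36)/(183 − 36) = 0.3673 ✓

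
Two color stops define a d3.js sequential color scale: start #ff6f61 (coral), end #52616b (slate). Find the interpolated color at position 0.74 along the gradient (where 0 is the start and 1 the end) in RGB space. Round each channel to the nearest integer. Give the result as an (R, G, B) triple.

(127, 101, 104)

#ff6f61 → (255, 111, 97); #52616b → (82, 97, 107).
R = 255 + 0.74 × (82 − 255) = 255 + 0.74 × -173 = 126.98 → 127
G = 111 + 0.74 × (97 − 111) = 111 + 0.74 × -14 = 100.64 → 101
B = 97 + 0.74 × (107 − 97) = 97 + 0.74 × 10 = 104.4 → 104
So the blended color is (127, 101, 104), about #7f6568.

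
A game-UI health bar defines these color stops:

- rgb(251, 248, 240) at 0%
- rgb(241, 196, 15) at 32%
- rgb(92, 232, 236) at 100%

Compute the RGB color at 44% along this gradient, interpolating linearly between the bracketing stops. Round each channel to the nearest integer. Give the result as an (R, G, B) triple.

(215, 202, 54)

44% lies between the 32% and 100% stops, so the local fraction is t = (44 − 32)/(100 − 32) = 12/68 ≈ 0.1765.
R = 241 + 0.1765 × (92 − 241) = 214.702 → 215
G = 196 + 0.1765 × (232 − 196) = 202.354 → 202
B = 15 + 0.1765 × (236 − 15) = 54.006 → 54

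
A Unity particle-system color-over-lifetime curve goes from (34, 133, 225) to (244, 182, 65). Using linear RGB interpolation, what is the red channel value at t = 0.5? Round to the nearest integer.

139

R = 34 + 0.5 × (244 − 34) = 139 → 139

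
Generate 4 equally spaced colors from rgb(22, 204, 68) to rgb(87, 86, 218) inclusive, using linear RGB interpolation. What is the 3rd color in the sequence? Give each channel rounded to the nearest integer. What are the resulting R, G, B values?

(65, 125, 168)

With 4 swatches and endpoints inclusive, swatch 3 sits at t = (3 − 1)/(4 − 1) = 2/3 ≈ 0.6667.
R = 22 + 0.6667 × (87 − 22) = 65.335 → 65
G = 204 + 0.6667 × (86 − 204) = 125.329 → 125
B = 68 + 0.6667 × (218 − 68) = 168.005 → 168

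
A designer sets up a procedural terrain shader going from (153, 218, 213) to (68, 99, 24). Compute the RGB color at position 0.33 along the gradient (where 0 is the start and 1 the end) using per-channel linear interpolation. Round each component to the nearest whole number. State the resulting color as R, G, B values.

R = 153 + 0.33 × (68 − 153) = 153 + 0.33 × -85 = 124.95 → 125
G = 218 + 0.33 × (99 − 218) = 218 + 0.33 × -119 = 178.73 → 179
B = 213 + 0.33 × (24 − 213) = 213 + 0.33 × -189 = 150.63 → 151

(125, 179, 151)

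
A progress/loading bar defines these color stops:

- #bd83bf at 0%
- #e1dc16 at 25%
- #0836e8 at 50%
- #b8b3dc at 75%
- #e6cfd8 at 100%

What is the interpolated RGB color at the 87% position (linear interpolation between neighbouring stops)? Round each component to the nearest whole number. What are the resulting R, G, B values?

(206, 192, 218)

87% lies between the 75% and 100% stops, so the local fraction is t = (87 − 75)/(100 − 75) = 12/25 ≈ 0.48.
#b8b3dc → (184, 179, 220); #e6cfd8 → (230, 207, 216).
R = 184 + 0.48 × (230 − 184) = 206.08 → 206
G = 179 + 0.48 × (207 − 179) = 192.44 → 192
B = 220 + 0.48 × (216 − 220) = 218.08 → 218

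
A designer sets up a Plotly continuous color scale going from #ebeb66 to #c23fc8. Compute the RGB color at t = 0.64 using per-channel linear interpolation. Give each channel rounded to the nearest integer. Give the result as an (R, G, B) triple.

(209, 125, 165)

#ebeb66 → (235, 235, 102); #c23fc8 → (194, 63, 200).
R = 235 + 0.64 × (194 − 235) = 235 + 0.64 × -41 = 208.76 → 209
G = 235 + 0.64 × (63 − 235) = 235 + 0.64 × -172 = 124.92 → 125
B = 102 + 0.64 × (200 − 102) = 102 + 0.64 × 98 = 164.72 → 165
So the blended color is (209, 125, 165), about #d17da5.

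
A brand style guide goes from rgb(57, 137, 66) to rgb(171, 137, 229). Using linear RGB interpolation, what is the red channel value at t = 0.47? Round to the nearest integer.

111

R = 57 + 0.47 × (171 − 57) = 110.58 → 111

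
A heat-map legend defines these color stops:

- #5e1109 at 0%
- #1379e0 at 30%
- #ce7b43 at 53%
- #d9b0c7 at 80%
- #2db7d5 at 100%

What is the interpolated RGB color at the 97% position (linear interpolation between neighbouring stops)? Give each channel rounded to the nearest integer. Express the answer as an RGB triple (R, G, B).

97% lies between the 80% and 100% stops, so the local fraction is t = (97 − 80)/(100 − 80) = 17/20 ≈ 0.85.
#d9b0c7 → (217, 176, 199); #2db7d5 → (45, 183, 213).
R = 217 + 0.85 × (45 − 217) = 70.8 → 71
G = 176 + 0.85 × (183 − 176) = 181.95 → 182
B = 199 + 0.85 × (213 − 199) = 210.9 → 211

(71, 182, 211)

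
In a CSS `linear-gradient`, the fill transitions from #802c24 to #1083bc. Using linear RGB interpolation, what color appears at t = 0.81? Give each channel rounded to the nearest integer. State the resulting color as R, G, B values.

(37, 114, 159)

#802c24 → (128, 44, 36); #1083bc → (16, 131, 188).
R = 128 + 0.81 × (16 − 128) = 128 + 0.81 × -112 = 37.28 → 37
G = 44 + 0.81 × (131 − 44) = 44 + 0.81 × 87 = 114.47 → 114
B = 36 + 0.81 × (188 − 36) = 36 + 0.81 × 152 = 159.12 → 159
So the blended color is (37, 114, 159), about #25729f.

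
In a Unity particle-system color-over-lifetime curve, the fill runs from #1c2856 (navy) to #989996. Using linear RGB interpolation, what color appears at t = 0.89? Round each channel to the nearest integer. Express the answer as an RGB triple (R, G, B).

#1c2856 → (28, 40, 86); #989996 → (152, 153, 150).
R = 28 + 0.89 × (152 − 28) = 28 + 0.89 × 124 = 138.36 → 138
G = 40 + 0.89 × (153 − 40) = 40 + 0.89 × 113 = 140.57 → 141
B = 86 + 0.89 × (150 − 86) = 86 + 0.89 × 64 = 142.96 → 143
So the blended color is (138, 141, 143), about #8a8d8f.

(138, 141, 143)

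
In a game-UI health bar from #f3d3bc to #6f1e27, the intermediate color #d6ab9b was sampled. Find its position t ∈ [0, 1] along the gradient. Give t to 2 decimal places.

Invert the lerp on the G channel (largest span, 181): t = (171 − 211) / (30 − 211) = -40/-181 = 0.22099.
Check on R: (214 − 243)/(111 − 243) = 0.2197 ✓

0.22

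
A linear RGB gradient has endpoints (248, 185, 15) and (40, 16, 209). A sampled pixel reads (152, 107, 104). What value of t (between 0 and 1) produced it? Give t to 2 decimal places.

0.46

Invert the lerp on the R channel (largest span, 208): t = (152 − 248) / (40 − 248) = -96/-208 = 0.46154.
Check on G: (107 − 185)/(16 − 185) = 0.4615 ✓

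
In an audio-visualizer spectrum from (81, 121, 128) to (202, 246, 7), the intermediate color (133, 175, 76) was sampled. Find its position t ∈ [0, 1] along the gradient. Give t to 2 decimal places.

Invert the lerp on the G channel (largest span, 125): t = (175 − 121) / (246 − 121) = 54/125 = 0.432.
Check on R: (133 − 81)/(202 − 81) = 0.4298 ✓

0.43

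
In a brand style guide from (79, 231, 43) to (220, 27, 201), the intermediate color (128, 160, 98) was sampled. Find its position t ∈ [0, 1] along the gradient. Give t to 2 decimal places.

0.35

Invert the lerp on the G channel (largest span, 204): t = (160 − 231) / (27 − 231) = -71/-204 = 0.34804.
Check on R: (128 − 79)/(220 − 79) = 0.3475 ✓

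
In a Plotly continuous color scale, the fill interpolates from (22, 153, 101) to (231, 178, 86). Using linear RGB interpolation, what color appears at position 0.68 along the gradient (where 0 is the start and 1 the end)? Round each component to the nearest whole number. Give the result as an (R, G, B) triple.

R = 22 + 0.68 × (231 − 22) = 22 + 0.68 × 209 = 164.12 → 164
G = 153 + 0.68 × (178 − 153) = 153 + 0.68 × 25 = 170 → 170
B = 101 + 0.68 × (86 − 101) = 101 + 0.68 × -15 = 90.8 → 91

(164, 170, 91)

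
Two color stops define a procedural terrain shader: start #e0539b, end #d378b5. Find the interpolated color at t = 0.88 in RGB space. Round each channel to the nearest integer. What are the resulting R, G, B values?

#e0539b → (224, 83, 155); #d378b5 → (211, 120, 181).
R = 224 + 0.88 × (211 − 224) = 224 + 0.88 × -13 = 212.56 → 213
G = 83 + 0.88 × (120 − 83) = 83 + 0.88 × 37 = 115.56 → 116
B = 155 + 0.88 × (181 − 155) = 155 + 0.88 × 26 = 177.88 → 178

(213, 116, 178)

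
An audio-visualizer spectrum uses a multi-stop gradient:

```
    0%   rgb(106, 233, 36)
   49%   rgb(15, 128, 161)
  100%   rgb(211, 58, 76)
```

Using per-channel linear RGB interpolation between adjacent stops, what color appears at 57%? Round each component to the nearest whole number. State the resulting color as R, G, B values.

(46, 117, 148)

57% lies between the 49% and 100% stops, so the local fraction is t = (57 − 49)/(100 − 49) = 8/51 ≈ 0.1569.
R = 15 + 0.1569 × (211 − 15) = 45.752 → 46
G = 128 + 0.1569 × (58 − 128) = 117.017 → 117
B = 161 + 0.1569 × (76 − 161) = 147.663 → 148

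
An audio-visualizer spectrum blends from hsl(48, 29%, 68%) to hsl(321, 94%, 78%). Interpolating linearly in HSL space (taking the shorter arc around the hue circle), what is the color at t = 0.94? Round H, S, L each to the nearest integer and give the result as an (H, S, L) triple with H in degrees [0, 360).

Hue: 321 − 48 = 273°, but |273| > 180 so the shorter arc goes the other way: Δh = 273 − 360 = -87°.
H = 48 + 0.94 × (-87) = -33.78 → -34 → -34 mod 360 = 326°
S = 29 + 0.94 × (94 − 29) = 90.1 → 90%
L = 68 + 0.94 × (78 − 68) = 77.4 → 77%

(326, 90, 77)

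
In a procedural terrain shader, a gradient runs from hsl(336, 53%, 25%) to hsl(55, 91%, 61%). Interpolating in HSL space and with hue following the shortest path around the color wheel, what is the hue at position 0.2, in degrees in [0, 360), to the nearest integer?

352

Hue: 55 − 336 = -281°, but |-281| > 180 so the shorter arc goes the other way: Δh = -281 + 360 = 79°.
H = 336 + 0.2 × (79) = 351.8 → 352°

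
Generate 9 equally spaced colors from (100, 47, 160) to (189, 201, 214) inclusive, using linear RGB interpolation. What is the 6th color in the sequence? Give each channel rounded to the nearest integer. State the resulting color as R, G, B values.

With 9 swatches and endpoints inclusive, swatch 6 sits at t = (6 − 1)/(9 − 1) = 5/8 ≈ 0.625.
R = 100 + 0.625 × (189 − 100) = 155.625 → 156
G = 47 + 0.625 × (201 − 47) = 143.25 → 143
B = 160 + 0.625 × (214 − 160) = 193.75 → 194

(156, 143, 194)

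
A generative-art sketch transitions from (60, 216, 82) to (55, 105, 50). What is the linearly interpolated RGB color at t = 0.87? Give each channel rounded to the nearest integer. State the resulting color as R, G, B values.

R = 60 + 0.87 × (55 − 60) = 60 + 0.87 × -5 = 55.65 → 56
G = 216 + 0.87 × (105 − 216) = 216 + 0.87 × -111 = 119.43 → 119
B = 82 + 0.87 × (50 − 82) = 82 + 0.87 × -32 = 54.16 → 54
So the blended color is (56, 119, 54), about #387736.

(56, 119, 54)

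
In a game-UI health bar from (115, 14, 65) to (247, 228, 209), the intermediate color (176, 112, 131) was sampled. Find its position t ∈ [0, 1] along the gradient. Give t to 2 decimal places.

Invert the lerp on the G channel (largest span, 214): t = (112 − 14) / (228 − 14) = 98/214 = 0.45794.
Check on R: (176 − 115)/(247 − 115) = 0.4621 ✓

0.46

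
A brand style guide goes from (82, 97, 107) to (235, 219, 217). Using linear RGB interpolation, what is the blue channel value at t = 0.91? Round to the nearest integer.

207

B = 107 + 0.91 × (217 − 107) = 207.1 → 207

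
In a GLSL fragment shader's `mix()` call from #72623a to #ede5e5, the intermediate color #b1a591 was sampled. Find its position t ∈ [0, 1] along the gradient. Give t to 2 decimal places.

0.51

Invert the lerp on the B channel (largest span, 171): t = (145 − 58) / (229 − 58) = 87/171 = 0.50877.
Check on R: (177 − 114)/(237 − 114) = 0.5122 ✓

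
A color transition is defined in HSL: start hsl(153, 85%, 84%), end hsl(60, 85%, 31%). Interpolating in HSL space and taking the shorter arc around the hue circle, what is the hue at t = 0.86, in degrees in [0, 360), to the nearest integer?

Hue arc: Δh = 60 − 153 = -93° (|Δh| ≤ 180, already the shorter path).
H = 153 + 0.86 × (-93) = 73.02 → 73°

73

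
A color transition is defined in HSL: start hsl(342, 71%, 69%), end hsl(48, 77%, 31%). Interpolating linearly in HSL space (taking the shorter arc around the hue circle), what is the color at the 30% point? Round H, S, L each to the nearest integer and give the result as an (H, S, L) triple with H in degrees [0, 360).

(2, 73, 58)

Hue: 48 − 342 = -294°, but |-294| > 180 so the shorter arc goes the other way: Δh = -294 + 360 = 66°.
H = 342 + 0.3 × (66) = 361.8 → 362 → 362 mod 360 = 2°
S = 71 + 0.3 × (77 − 71) = 72.8 → 73%
L = 69 + 0.3 × (31 − 69) = 57.6 → 58%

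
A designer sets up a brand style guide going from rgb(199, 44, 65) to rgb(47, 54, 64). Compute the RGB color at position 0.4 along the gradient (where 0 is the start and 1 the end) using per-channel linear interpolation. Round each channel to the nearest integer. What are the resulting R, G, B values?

R = 199 + 0.4 × (47 − 199) = 199 + 0.4 × -152 = 138.2 → 138
G = 44 + 0.4 × (54 − 44) = 44 + 0.4 × 10 = 48 → 48
B = 65 + 0.4 × (64 − 65) = 65 + 0.4 × -1 = 64.6 → 65
So the blended color is (138, 48, 65), about #8a3041.

(138, 48, 65)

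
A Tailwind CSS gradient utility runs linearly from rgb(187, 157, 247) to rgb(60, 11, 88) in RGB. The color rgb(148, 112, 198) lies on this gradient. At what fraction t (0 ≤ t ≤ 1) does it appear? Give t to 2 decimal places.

0.31

Invert the lerp on the B channel (largest span, 159): t = (198 − 247) / (88 − 247) = -49/-159 = 0.30818.
Check on R: (148 − 187)/(60 − 187) = 0.3071 ✓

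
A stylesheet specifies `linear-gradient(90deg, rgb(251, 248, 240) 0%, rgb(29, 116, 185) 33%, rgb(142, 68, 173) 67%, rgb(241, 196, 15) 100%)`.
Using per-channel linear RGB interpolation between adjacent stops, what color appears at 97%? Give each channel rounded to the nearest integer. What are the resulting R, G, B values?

97% lies between the 67% and 100% stops, so the local fraction is t = (97 − 67)/(100 − 67) = 30/33 ≈ 0.9091.
R = 142 + 0.9091 × (241 − 142) = 232.001 → 232
G = 68 + 0.9091 × (196 − 68) = 184.365 → 184
B = 173 + 0.9091 × (15 − 173) = 29.362 → 29

(232, 184, 29)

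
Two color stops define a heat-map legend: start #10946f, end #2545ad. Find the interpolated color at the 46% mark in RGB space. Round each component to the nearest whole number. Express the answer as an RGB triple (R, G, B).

#10946f → (16, 148, 111); #2545ad → (37, 69, 173).
46% corresponds to t = 0.46.
R = 16 + 0.46 × (37 − 16) = 16 + 0.46 × 21 = 25.66 → 26
G = 148 + 0.46 × (69 − 148) = 148 + 0.46 × -79 = 111.66 → 112
B = 111 + 0.46 × (173 − 111) = 111 + 0.46 × 62 = 139.52 → 140

(26, 112, 140)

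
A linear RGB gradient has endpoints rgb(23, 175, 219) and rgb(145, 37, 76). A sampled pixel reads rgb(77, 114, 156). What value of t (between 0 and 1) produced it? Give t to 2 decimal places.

0.44

Invert the lerp on the B channel (largest span, 143): t = (156 − 219) / (76 − 219) = -63/-143 = 0.44056.
Check on R: (77 − 23)/(145 − 23) = 0.4426 ✓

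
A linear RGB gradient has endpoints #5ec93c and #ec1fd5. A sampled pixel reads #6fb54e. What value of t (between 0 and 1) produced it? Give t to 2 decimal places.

Invert the lerp on the G channel (largest span, 170): t = (181 − 201) / (31 − 201) = -20/-170 = 0.11765.
Check on R: (111 − 94)/(236 − 94) = 0.1197 ✓

0.12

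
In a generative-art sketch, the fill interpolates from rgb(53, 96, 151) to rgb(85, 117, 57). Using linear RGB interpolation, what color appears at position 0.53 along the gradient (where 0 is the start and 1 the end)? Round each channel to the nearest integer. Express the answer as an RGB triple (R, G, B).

(70, 107, 101)

R = 53 + 0.53 × (85 − 53) = 53 + 0.53 × 32 = 69.96 → 70
G = 96 + 0.53 × (117 − 96) = 96 + 0.53 × 21 = 107.13 → 107
B = 151 + 0.53 × (57 − 151) = 151 + 0.53 × -94 = 101.18 → 101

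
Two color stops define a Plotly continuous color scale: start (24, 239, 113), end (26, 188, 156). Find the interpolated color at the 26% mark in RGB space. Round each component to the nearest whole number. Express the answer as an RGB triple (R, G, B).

(25, 226, 124)

26% corresponds to t = 0.26.
R = 24 + 0.26 × (26 − 24) = 24 + 0.26 × 2 = 24.52 → 25
G = 239 + 0.26 × (188 − 239) = 239 + 0.26 × -51 = 225.74 → 226
B = 113 + 0.26 × (156 − 113) = 113 + 0.26 × 43 = 124.18 → 124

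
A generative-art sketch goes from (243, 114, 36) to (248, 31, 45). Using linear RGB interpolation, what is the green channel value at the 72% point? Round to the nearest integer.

54

G = 114 + 0.72 × (31 − 114) = 54.24 → 54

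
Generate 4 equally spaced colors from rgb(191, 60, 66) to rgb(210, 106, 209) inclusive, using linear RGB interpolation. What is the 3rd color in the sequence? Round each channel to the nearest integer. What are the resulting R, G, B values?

(204, 91, 161)

With 4 swatches and endpoints inclusive, swatch 3 sits at t = (3 − 1)/(4 − 1) = 2/3 ≈ 0.6667.
R = 191 + 0.6667 × (210 − 191) = 203.667 → 204
G = 60 + 0.6667 × (106 − 60) = 90.668 → 91
B = 66 + 0.6667 × (209 − 66) = 161.338 → 161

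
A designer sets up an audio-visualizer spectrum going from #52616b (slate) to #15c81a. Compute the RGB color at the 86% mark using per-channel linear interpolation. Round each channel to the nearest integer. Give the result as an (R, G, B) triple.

#52616b → (82, 97, 107); #15c81a → (21, 200, 26).
86% corresponds to t = 0.86.
R = 82 + 0.86 × (21 − 82) = 82 + 0.86 × -61 = 29.54 → 30
G = 97 + 0.86 × (200 − 97) = 97 + 0.86 × 103 = 185.58 → 186
B = 107 + 0.86 × (26 − 107) = 107 + 0.86 × -81 = 37.34 → 37

(30, 186, 37)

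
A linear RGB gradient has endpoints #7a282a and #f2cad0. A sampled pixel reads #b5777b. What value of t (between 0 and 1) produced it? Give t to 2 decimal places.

0.49

Invert the lerp on the B channel (largest span, 166): t = (123 − 42) / (208 − 42) = 81/166 = 0.48795.
Check on R: (181 − 122)/(242 − 122) = 0.4917 ✓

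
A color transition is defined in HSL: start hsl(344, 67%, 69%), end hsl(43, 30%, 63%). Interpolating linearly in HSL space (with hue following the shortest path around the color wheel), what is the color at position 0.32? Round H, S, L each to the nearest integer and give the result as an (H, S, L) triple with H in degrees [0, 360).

(3, 55, 67)

Hue: 43 − 344 = -301°, but |-301| > 180 so the shorter arc goes the other way: Δh = -301 + 360 = 59°.
H = 344 + 0.32 × (59) = 362.88 → 363 → 363 mod 360 = 3°
S = 67 + 0.32 × (30 − 67) = 55.16 → 55%
L = 69 + 0.32 × (63 − 69) = 67.08 → 67%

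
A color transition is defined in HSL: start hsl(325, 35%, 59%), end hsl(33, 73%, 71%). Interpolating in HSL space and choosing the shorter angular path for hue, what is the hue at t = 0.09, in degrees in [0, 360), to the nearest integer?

331

Hue: 33 − 325 = -292°, but |-292| > 180 so the shorter arc goes the other way: Δh = -292 + 360 = 68°.
H = 325 + 0.09 × (68) = 331.12 → 331°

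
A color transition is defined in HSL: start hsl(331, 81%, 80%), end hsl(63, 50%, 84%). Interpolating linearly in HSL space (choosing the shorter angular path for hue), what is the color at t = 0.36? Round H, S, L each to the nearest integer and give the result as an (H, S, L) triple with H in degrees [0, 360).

Hue: 63 − 331 = -268°, but |-268| > 180 so the shorter arc goes the other way: Δh = -268 + 360 = 92°.
H = 331 + 0.36 × (92) = 364.12 → 364 → 364 mod 360 = 4°
S = 81 + 0.36 × (50 − 81) = 69.84 → 70%
L = 80 + 0.36 × (84 − 80) = 81.44 → 81%

(4, 70, 81)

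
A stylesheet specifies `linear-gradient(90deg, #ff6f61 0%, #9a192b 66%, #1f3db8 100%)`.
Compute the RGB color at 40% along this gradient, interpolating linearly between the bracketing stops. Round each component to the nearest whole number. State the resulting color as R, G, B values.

(194, 59, 64)

40% lies between the 0% and 66% stops, so the local fraction is t = (40 − 0)/(66 − 0) = 40/66 ≈ 0.6061.
#ff6f61 → (255, 111, 97); #9a192b → (154, 25, 43).
R = 255 + 0.6061 × (154 − 255) = 193.784 → 194
G = 111 + 0.6061 × (25 − 111) = 58.875 → 59
B = 97 + 0.6061 × (43 − 97) = 64.271 → 64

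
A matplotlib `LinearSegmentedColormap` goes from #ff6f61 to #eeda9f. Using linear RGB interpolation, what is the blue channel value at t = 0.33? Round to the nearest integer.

117

B₁ = 97 (from #ff6f61), B₂ = 159 (from #eeda9f).
B = 97 + 0.33 × (159 − 97) = 117.46 → 117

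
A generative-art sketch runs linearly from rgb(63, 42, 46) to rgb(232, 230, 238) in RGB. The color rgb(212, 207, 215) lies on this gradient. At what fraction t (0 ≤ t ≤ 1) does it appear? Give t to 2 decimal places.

0.88

Invert the lerp on the B channel (largest span, 192): t = (215 − 46) / (238 − 46) = 169/192 = 0.88021.
Check on R: (212 − 63)/(232 − 63) = 0.8817 ✓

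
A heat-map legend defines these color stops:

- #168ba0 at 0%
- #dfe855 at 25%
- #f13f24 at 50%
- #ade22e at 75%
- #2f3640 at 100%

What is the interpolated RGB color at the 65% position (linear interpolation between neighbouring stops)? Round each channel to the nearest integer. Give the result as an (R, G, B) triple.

65% lies between the 50% and 75% stops, so the local fraction is t = (65 − 50)/(75 − 50) = 15/25 ≈ 0.6.
#f13f24 → (241, 63, 36); #ade22e → (173, 226, 46).
R = 241 + 0.6 × (173 − 241) = 200.2 → 200
G = 63 + 0.6 × (226 − 63) = 160.8 → 161
B = 36 + 0.6 × (46 − 36) = 42 → 42

(200, 161, 42)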